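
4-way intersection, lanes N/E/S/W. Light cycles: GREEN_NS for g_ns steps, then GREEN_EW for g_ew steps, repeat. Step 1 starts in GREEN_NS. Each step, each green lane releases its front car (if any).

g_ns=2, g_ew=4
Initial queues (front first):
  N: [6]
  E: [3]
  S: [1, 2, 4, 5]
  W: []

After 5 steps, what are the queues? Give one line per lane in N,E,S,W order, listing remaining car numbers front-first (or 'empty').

Step 1 [NS]: N:car6-GO,E:wait,S:car1-GO,W:wait | queues: N=0 E=1 S=3 W=0
Step 2 [NS]: N:empty,E:wait,S:car2-GO,W:wait | queues: N=0 E=1 S=2 W=0
Step 3 [EW]: N:wait,E:car3-GO,S:wait,W:empty | queues: N=0 E=0 S=2 W=0
Step 4 [EW]: N:wait,E:empty,S:wait,W:empty | queues: N=0 E=0 S=2 W=0
Step 5 [EW]: N:wait,E:empty,S:wait,W:empty | queues: N=0 E=0 S=2 W=0

N: empty
E: empty
S: 4 5
W: empty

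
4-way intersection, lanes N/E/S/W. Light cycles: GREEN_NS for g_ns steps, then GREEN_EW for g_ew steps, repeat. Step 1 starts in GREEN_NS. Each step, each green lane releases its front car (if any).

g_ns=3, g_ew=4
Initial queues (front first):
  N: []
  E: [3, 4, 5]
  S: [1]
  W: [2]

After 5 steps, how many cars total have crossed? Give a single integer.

Step 1 [NS]: N:empty,E:wait,S:car1-GO,W:wait | queues: N=0 E=3 S=0 W=1
Step 2 [NS]: N:empty,E:wait,S:empty,W:wait | queues: N=0 E=3 S=0 W=1
Step 3 [NS]: N:empty,E:wait,S:empty,W:wait | queues: N=0 E=3 S=0 W=1
Step 4 [EW]: N:wait,E:car3-GO,S:wait,W:car2-GO | queues: N=0 E=2 S=0 W=0
Step 5 [EW]: N:wait,E:car4-GO,S:wait,W:empty | queues: N=0 E=1 S=0 W=0
Cars crossed by step 5: 4

Answer: 4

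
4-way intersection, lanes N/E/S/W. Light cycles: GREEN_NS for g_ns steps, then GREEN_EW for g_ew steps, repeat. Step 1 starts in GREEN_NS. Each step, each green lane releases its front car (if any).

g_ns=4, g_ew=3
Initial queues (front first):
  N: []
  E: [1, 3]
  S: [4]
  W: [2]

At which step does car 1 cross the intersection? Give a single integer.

Step 1 [NS]: N:empty,E:wait,S:car4-GO,W:wait | queues: N=0 E=2 S=0 W=1
Step 2 [NS]: N:empty,E:wait,S:empty,W:wait | queues: N=0 E=2 S=0 W=1
Step 3 [NS]: N:empty,E:wait,S:empty,W:wait | queues: N=0 E=2 S=0 W=1
Step 4 [NS]: N:empty,E:wait,S:empty,W:wait | queues: N=0 E=2 S=0 W=1
Step 5 [EW]: N:wait,E:car1-GO,S:wait,W:car2-GO | queues: N=0 E=1 S=0 W=0
Step 6 [EW]: N:wait,E:car3-GO,S:wait,W:empty | queues: N=0 E=0 S=0 W=0
Car 1 crosses at step 5

5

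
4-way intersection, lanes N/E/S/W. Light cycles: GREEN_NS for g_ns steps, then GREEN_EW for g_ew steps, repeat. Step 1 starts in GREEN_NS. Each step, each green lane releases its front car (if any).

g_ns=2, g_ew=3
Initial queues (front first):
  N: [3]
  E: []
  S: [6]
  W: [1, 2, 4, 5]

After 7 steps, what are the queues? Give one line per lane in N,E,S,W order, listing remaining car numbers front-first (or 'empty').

Step 1 [NS]: N:car3-GO,E:wait,S:car6-GO,W:wait | queues: N=0 E=0 S=0 W=4
Step 2 [NS]: N:empty,E:wait,S:empty,W:wait | queues: N=0 E=0 S=0 W=4
Step 3 [EW]: N:wait,E:empty,S:wait,W:car1-GO | queues: N=0 E=0 S=0 W=3
Step 4 [EW]: N:wait,E:empty,S:wait,W:car2-GO | queues: N=0 E=0 S=0 W=2
Step 5 [EW]: N:wait,E:empty,S:wait,W:car4-GO | queues: N=0 E=0 S=0 W=1
Step 6 [NS]: N:empty,E:wait,S:empty,W:wait | queues: N=0 E=0 S=0 W=1
Step 7 [NS]: N:empty,E:wait,S:empty,W:wait | queues: N=0 E=0 S=0 W=1

N: empty
E: empty
S: empty
W: 5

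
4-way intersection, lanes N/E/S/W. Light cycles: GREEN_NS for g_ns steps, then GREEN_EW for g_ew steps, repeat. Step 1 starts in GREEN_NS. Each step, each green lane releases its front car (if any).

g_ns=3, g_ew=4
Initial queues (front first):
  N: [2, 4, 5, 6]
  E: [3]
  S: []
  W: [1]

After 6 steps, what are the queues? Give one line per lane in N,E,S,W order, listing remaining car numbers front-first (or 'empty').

Step 1 [NS]: N:car2-GO,E:wait,S:empty,W:wait | queues: N=3 E=1 S=0 W=1
Step 2 [NS]: N:car4-GO,E:wait,S:empty,W:wait | queues: N=2 E=1 S=0 W=1
Step 3 [NS]: N:car5-GO,E:wait,S:empty,W:wait | queues: N=1 E=1 S=0 W=1
Step 4 [EW]: N:wait,E:car3-GO,S:wait,W:car1-GO | queues: N=1 E=0 S=0 W=0
Step 5 [EW]: N:wait,E:empty,S:wait,W:empty | queues: N=1 E=0 S=0 W=0
Step 6 [EW]: N:wait,E:empty,S:wait,W:empty | queues: N=1 E=0 S=0 W=0

N: 6
E: empty
S: empty
W: empty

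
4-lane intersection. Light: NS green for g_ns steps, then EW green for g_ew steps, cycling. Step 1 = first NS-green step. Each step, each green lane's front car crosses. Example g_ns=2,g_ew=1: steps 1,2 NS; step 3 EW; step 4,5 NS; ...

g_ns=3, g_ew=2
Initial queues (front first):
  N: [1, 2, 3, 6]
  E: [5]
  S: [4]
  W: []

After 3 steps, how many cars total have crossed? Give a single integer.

Step 1 [NS]: N:car1-GO,E:wait,S:car4-GO,W:wait | queues: N=3 E=1 S=0 W=0
Step 2 [NS]: N:car2-GO,E:wait,S:empty,W:wait | queues: N=2 E=1 S=0 W=0
Step 3 [NS]: N:car3-GO,E:wait,S:empty,W:wait | queues: N=1 E=1 S=0 W=0
Cars crossed by step 3: 4

Answer: 4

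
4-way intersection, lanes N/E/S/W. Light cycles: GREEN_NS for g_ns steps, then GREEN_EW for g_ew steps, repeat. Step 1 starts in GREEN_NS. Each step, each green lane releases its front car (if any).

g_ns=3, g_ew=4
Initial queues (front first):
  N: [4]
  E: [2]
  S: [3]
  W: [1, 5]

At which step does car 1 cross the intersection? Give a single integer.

Step 1 [NS]: N:car4-GO,E:wait,S:car3-GO,W:wait | queues: N=0 E=1 S=0 W=2
Step 2 [NS]: N:empty,E:wait,S:empty,W:wait | queues: N=0 E=1 S=0 W=2
Step 3 [NS]: N:empty,E:wait,S:empty,W:wait | queues: N=0 E=1 S=0 W=2
Step 4 [EW]: N:wait,E:car2-GO,S:wait,W:car1-GO | queues: N=0 E=0 S=0 W=1
Step 5 [EW]: N:wait,E:empty,S:wait,W:car5-GO | queues: N=0 E=0 S=0 W=0
Car 1 crosses at step 4

4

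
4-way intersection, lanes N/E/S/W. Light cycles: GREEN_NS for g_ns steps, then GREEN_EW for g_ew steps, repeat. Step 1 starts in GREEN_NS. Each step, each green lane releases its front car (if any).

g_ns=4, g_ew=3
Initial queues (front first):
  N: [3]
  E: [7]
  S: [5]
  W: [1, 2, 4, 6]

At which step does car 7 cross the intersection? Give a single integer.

Step 1 [NS]: N:car3-GO,E:wait,S:car5-GO,W:wait | queues: N=0 E=1 S=0 W=4
Step 2 [NS]: N:empty,E:wait,S:empty,W:wait | queues: N=0 E=1 S=0 W=4
Step 3 [NS]: N:empty,E:wait,S:empty,W:wait | queues: N=0 E=1 S=0 W=4
Step 4 [NS]: N:empty,E:wait,S:empty,W:wait | queues: N=0 E=1 S=0 W=4
Step 5 [EW]: N:wait,E:car7-GO,S:wait,W:car1-GO | queues: N=0 E=0 S=0 W=3
Step 6 [EW]: N:wait,E:empty,S:wait,W:car2-GO | queues: N=0 E=0 S=0 W=2
Step 7 [EW]: N:wait,E:empty,S:wait,W:car4-GO | queues: N=0 E=0 S=0 W=1
Step 8 [NS]: N:empty,E:wait,S:empty,W:wait | queues: N=0 E=0 S=0 W=1
Step 9 [NS]: N:empty,E:wait,S:empty,W:wait | queues: N=0 E=0 S=0 W=1
Step 10 [NS]: N:empty,E:wait,S:empty,W:wait | queues: N=0 E=0 S=0 W=1
Step 11 [NS]: N:empty,E:wait,S:empty,W:wait | queues: N=0 E=0 S=0 W=1
Step 12 [EW]: N:wait,E:empty,S:wait,W:car6-GO | queues: N=0 E=0 S=0 W=0
Car 7 crosses at step 5

5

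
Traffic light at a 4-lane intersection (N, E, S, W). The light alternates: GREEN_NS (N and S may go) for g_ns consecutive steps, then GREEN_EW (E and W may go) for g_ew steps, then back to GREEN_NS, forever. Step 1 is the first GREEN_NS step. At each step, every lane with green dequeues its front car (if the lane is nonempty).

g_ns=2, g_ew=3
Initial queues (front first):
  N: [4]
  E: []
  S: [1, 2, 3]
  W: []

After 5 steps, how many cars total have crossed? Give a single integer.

Answer: 3

Derivation:
Step 1 [NS]: N:car4-GO,E:wait,S:car1-GO,W:wait | queues: N=0 E=0 S=2 W=0
Step 2 [NS]: N:empty,E:wait,S:car2-GO,W:wait | queues: N=0 E=0 S=1 W=0
Step 3 [EW]: N:wait,E:empty,S:wait,W:empty | queues: N=0 E=0 S=1 W=0
Step 4 [EW]: N:wait,E:empty,S:wait,W:empty | queues: N=0 E=0 S=1 W=0
Step 5 [EW]: N:wait,E:empty,S:wait,W:empty | queues: N=0 E=0 S=1 W=0
Cars crossed by step 5: 3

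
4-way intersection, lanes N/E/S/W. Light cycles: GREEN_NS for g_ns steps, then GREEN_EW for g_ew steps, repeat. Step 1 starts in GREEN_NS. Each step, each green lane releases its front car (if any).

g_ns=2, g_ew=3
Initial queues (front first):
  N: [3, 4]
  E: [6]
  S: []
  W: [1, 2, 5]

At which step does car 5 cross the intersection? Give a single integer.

Step 1 [NS]: N:car3-GO,E:wait,S:empty,W:wait | queues: N=1 E=1 S=0 W=3
Step 2 [NS]: N:car4-GO,E:wait,S:empty,W:wait | queues: N=0 E=1 S=0 W=3
Step 3 [EW]: N:wait,E:car6-GO,S:wait,W:car1-GO | queues: N=0 E=0 S=0 W=2
Step 4 [EW]: N:wait,E:empty,S:wait,W:car2-GO | queues: N=0 E=0 S=0 W=1
Step 5 [EW]: N:wait,E:empty,S:wait,W:car5-GO | queues: N=0 E=0 S=0 W=0
Car 5 crosses at step 5

5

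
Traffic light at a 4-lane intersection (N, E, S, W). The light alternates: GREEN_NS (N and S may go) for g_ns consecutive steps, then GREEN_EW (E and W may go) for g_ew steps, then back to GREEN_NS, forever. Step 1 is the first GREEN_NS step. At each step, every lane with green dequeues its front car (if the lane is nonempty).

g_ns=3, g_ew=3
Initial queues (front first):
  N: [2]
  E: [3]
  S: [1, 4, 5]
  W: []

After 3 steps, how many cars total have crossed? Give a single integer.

Answer: 4

Derivation:
Step 1 [NS]: N:car2-GO,E:wait,S:car1-GO,W:wait | queues: N=0 E=1 S=2 W=0
Step 2 [NS]: N:empty,E:wait,S:car4-GO,W:wait | queues: N=0 E=1 S=1 W=0
Step 3 [NS]: N:empty,E:wait,S:car5-GO,W:wait | queues: N=0 E=1 S=0 W=0
Cars crossed by step 3: 4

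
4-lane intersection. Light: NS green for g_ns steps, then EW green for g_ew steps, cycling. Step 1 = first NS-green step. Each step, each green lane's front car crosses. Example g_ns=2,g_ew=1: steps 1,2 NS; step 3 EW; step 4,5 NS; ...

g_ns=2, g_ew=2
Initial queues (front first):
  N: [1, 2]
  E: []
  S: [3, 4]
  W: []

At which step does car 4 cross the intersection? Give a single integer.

Step 1 [NS]: N:car1-GO,E:wait,S:car3-GO,W:wait | queues: N=1 E=0 S=1 W=0
Step 2 [NS]: N:car2-GO,E:wait,S:car4-GO,W:wait | queues: N=0 E=0 S=0 W=0
Car 4 crosses at step 2

2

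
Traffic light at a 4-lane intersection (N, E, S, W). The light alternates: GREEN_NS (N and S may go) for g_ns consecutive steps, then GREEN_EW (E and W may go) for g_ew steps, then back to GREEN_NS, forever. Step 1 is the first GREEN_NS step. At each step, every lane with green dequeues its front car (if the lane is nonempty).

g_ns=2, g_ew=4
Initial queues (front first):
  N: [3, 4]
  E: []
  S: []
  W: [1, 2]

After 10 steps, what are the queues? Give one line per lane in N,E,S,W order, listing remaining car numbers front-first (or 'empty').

Step 1 [NS]: N:car3-GO,E:wait,S:empty,W:wait | queues: N=1 E=0 S=0 W=2
Step 2 [NS]: N:car4-GO,E:wait,S:empty,W:wait | queues: N=0 E=0 S=0 W=2
Step 3 [EW]: N:wait,E:empty,S:wait,W:car1-GO | queues: N=0 E=0 S=0 W=1
Step 4 [EW]: N:wait,E:empty,S:wait,W:car2-GO | queues: N=0 E=0 S=0 W=0

N: empty
E: empty
S: empty
W: empty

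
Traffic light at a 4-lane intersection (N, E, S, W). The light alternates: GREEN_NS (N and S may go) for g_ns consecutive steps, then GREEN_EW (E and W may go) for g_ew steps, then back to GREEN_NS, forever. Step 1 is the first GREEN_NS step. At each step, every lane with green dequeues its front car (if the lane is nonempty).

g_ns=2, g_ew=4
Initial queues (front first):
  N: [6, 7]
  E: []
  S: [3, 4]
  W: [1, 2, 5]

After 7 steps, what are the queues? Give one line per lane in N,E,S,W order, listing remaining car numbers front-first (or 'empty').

Step 1 [NS]: N:car6-GO,E:wait,S:car3-GO,W:wait | queues: N=1 E=0 S=1 W=3
Step 2 [NS]: N:car7-GO,E:wait,S:car4-GO,W:wait | queues: N=0 E=0 S=0 W=3
Step 3 [EW]: N:wait,E:empty,S:wait,W:car1-GO | queues: N=0 E=0 S=0 W=2
Step 4 [EW]: N:wait,E:empty,S:wait,W:car2-GO | queues: N=0 E=0 S=0 W=1
Step 5 [EW]: N:wait,E:empty,S:wait,W:car5-GO | queues: N=0 E=0 S=0 W=0

N: empty
E: empty
S: empty
W: empty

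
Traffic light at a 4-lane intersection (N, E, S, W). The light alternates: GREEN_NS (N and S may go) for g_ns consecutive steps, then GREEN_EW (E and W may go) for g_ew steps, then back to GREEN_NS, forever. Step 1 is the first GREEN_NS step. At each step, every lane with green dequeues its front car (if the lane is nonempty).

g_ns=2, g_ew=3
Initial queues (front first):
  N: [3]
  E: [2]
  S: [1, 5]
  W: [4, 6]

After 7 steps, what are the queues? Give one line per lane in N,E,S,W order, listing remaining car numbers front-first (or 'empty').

Step 1 [NS]: N:car3-GO,E:wait,S:car1-GO,W:wait | queues: N=0 E=1 S=1 W=2
Step 2 [NS]: N:empty,E:wait,S:car5-GO,W:wait | queues: N=0 E=1 S=0 W=2
Step 3 [EW]: N:wait,E:car2-GO,S:wait,W:car4-GO | queues: N=0 E=0 S=0 W=1
Step 4 [EW]: N:wait,E:empty,S:wait,W:car6-GO | queues: N=0 E=0 S=0 W=0

N: empty
E: empty
S: empty
W: empty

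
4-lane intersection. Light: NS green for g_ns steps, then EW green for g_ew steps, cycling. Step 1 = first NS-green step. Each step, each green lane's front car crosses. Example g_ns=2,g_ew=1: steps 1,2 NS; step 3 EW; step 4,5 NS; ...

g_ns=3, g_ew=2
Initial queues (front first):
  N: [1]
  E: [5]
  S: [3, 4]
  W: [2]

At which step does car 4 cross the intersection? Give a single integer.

Step 1 [NS]: N:car1-GO,E:wait,S:car3-GO,W:wait | queues: N=0 E=1 S=1 W=1
Step 2 [NS]: N:empty,E:wait,S:car4-GO,W:wait | queues: N=0 E=1 S=0 W=1
Step 3 [NS]: N:empty,E:wait,S:empty,W:wait | queues: N=0 E=1 S=0 W=1
Step 4 [EW]: N:wait,E:car5-GO,S:wait,W:car2-GO | queues: N=0 E=0 S=0 W=0
Car 4 crosses at step 2

2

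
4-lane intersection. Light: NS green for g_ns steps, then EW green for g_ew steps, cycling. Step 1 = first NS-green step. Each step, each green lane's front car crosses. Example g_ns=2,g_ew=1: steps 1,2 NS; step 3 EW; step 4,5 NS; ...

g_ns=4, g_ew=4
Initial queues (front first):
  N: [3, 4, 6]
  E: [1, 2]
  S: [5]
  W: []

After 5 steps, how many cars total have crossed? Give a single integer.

Step 1 [NS]: N:car3-GO,E:wait,S:car5-GO,W:wait | queues: N=2 E=2 S=0 W=0
Step 2 [NS]: N:car4-GO,E:wait,S:empty,W:wait | queues: N=1 E=2 S=0 W=0
Step 3 [NS]: N:car6-GO,E:wait,S:empty,W:wait | queues: N=0 E=2 S=0 W=0
Step 4 [NS]: N:empty,E:wait,S:empty,W:wait | queues: N=0 E=2 S=0 W=0
Step 5 [EW]: N:wait,E:car1-GO,S:wait,W:empty | queues: N=0 E=1 S=0 W=0
Cars crossed by step 5: 5

Answer: 5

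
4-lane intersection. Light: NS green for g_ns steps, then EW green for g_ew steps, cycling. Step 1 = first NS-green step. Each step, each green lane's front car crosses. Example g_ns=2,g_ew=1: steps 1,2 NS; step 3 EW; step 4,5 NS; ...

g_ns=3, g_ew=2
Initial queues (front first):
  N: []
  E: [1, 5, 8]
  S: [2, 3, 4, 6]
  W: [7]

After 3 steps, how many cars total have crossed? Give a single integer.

Answer: 3

Derivation:
Step 1 [NS]: N:empty,E:wait,S:car2-GO,W:wait | queues: N=0 E=3 S=3 W=1
Step 2 [NS]: N:empty,E:wait,S:car3-GO,W:wait | queues: N=0 E=3 S=2 W=1
Step 3 [NS]: N:empty,E:wait,S:car4-GO,W:wait | queues: N=0 E=3 S=1 W=1
Cars crossed by step 3: 3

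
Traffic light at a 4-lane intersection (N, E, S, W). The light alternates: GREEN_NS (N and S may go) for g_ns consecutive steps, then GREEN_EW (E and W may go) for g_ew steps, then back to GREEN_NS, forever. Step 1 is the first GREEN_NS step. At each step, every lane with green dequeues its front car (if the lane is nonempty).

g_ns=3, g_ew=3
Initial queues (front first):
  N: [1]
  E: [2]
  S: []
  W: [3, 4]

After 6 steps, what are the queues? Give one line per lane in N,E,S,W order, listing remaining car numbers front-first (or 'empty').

Step 1 [NS]: N:car1-GO,E:wait,S:empty,W:wait | queues: N=0 E=1 S=0 W=2
Step 2 [NS]: N:empty,E:wait,S:empty,W:wait | queues: N=0 E=1 S=0 W=2
Step 3 [NS]: N:empty,E:wait,S:empty,W:wait | queues: N=0 E=1 S=0 W=2
Step 4 [EW]: N:wait,E:car2-GO,S:wait,W:car3-GO | queues: N=0 E=0 S=0 W=1
Step 5 [EW]: N:wait,E:empty,S:wait,W:car4-GO | queues: N=0 E=0 S=0 W=0

N: empty
E: empty
S: empty
W: empty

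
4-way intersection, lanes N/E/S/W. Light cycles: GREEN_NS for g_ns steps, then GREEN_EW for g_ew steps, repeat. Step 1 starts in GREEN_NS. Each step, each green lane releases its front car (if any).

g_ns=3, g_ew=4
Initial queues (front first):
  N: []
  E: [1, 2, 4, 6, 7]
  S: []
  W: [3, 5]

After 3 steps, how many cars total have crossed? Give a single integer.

Step 1 [NS]: N:empty,E:wait,S:empty,W:wait | queues: N=0 E=5 S=0 W=2
Step 2 [NS]: N:empty,E:wait,S:empty,W:wait | queues: N=0 E=5 S=0 W=2
Step 3 [NS]: N:empty,E:wait,S:empty,W:wait | queues: N=0 E=5 S=0 W=2
Cars crossed by step 3: 0

Answer: 0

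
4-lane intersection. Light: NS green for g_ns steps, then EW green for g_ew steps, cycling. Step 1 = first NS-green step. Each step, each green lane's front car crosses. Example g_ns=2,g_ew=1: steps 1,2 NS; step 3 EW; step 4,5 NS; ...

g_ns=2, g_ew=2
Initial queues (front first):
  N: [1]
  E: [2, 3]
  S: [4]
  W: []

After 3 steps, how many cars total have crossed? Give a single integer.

Step 1 [NS]: N:car1-GO,E:wait,S:car4-GO,W:wait | queues: N=0 E=2 S=0 W=0
Step 2 [NS]: N:empty,E:wait,S:empty,W:wait | queues: N=0 E=2 S=0 W=0
Step 3 [EW]: N:wait,E:car2-GO,S:wait,W:empty | queues: N=0 E=1 S=0 W=0
Cars crossed by step 3: 3

Answer: 3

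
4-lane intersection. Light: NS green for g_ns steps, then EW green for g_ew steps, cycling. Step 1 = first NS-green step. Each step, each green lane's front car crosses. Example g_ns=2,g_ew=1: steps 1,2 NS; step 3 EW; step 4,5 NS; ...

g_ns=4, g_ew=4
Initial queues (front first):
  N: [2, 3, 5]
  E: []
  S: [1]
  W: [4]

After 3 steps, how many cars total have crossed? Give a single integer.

Step 1 [NS]: N:car2-GO,E:wait,S:car1-GO,W:wait | queues: N=2 E=0 S=0 W=1
Step 2 [NS]: N:car3-GO,E:wait,S:empty,W:wait | queues: N=1 E=0 S=0 W=1
Step 3 [NS]: N:car5-GO,E:wait,S:empty,W:wait | queues: N=0 E=0 S=0 W=1
Cars crossed by step 3: 4

Answer: 4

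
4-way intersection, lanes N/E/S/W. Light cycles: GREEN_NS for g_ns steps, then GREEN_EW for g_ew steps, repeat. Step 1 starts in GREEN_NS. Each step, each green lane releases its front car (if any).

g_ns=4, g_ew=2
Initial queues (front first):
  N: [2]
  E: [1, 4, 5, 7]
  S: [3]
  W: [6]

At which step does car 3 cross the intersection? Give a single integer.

Step 1 [NS]: N:car2-GO,E:wait,S:car3-GO,W:wait | queues: N=0 E=4 S=0 W=1
Step 2 [NS]: N:empty,E:wait,S:empty,W:wait | queues: N=0 E=4 S=0 W=1
Step 3 [NS]: N:empty,E:wait,S:empty,W:wait | queues: N=0 E=4 S=0 W=1
Step 4 [NS]: N:empty,E:wait,S:empty,W:wait | queues: N=0 E=4 S=0 W=1
Step 5 [EW]: N:wait,E:car1-GO,S:wait,W:car6-GO | queues: N=0 E=3 S=0 W=0
Step 6 [EW]: N:wait,E:car4-GO,S:wait,W:empty | queues: N=0 E=2 S=0 W=0
Step 7 [NS]: N:empty,E:wait,S:empty,W:wait | queues: N=0 E=2 S=0 W=0
Step 8 [NS]: N:empty,E:wait,S:empty,W:wait | queues: N=0 E=2 S=0 W=0
Step 9 [NS]: N:empty,E:wait,S:empty,W:wait | queues: N=0 E=2 S=0 W=0
Step 10 [NS]: N:empty,E:wait,S:empty,W:wait | queues: N=0 E=2 S=0 W=0
Step 11 [EW]: N:wait,E:car5-GO,S:wait,W:empty | queues: N=0 E=1 S=0 W=0
Step 12 [EW]: N:wait,E:car7-GO,S:wait,W:empty | queues: N=0 E=0 S=0 W=0
Car 3 crosses at step 1

1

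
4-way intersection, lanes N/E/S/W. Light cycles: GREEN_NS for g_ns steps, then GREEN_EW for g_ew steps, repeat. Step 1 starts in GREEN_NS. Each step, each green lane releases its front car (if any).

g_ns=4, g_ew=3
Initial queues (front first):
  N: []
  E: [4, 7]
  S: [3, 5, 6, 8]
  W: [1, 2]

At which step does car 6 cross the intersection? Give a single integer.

Step 1 [NS]: N:empty,E:wait,S:car3-GO,W:wait | queues: N=0 E=2 S=3 W=2
Step 2 [NS]: N:empty,E:wait,S:car5-GO,W:wait | queues: N=0 E=2 S=2 W=2
Step 3 [NS]: N:empty,E:wait,S:car6-GO,W:wait | queues: N=0 E=2 S=1 W=2
Step 4 [NS]: N:empty,E:wait,S:car8-GO,W:wait | queues: N=0 E=2 S=0 W=2
Step 5 [EW]: N:wait,E:car4-GO,S:wait,W:car1-GO | queues: N=0 E=1 S=0 W=1
Step 6 [EW]: N:wait,E:car7-GO,S:wait,W:car2-GO | queues: N=0 E=0 S=0 W=0
Car 6 crosses at step 3

3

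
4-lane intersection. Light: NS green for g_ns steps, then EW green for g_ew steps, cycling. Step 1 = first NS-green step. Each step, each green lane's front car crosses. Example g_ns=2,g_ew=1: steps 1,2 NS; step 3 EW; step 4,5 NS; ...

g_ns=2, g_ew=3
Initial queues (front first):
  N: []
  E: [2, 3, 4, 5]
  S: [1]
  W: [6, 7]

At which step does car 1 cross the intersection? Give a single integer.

Step 1 [NS]: N:empty,E:wait,S:car1-GO,W:wait | queues: N=0 E=4 S=0 W=2
Step 2 [NS]: N:empty,E:wait,S:empty,W:wait | queues: N=0 E=4 S=0 W=2
Step 3 [EW]: N:wait,E:car2-GO,S:wait,W:car6-GO | queues: N=0 E=3 S=0 W=1
Step 4 [EW]: N:wait,E:car3-GO,S:wait,W:car7-GO | queues: N=0 E=2 S=0 W=0
Step 5 [EW]: N:wait,E:car4-GO,S:wait,W:empty | queues: N=0 E=1 S=0 W=0
Step 6 [NS]: N:empty,E:wait,S:empty,W:wait | queues: N=0 E=1 S=0 W=0
Step 7 [NS]: N:empty,E:wait,S:empty,W:wait | queues: N=0 E=1 S=0 W=0
Step 8 [EW]: N:wait,E:car5-GO,S:wait,W:empty | queues: N=0 E=0 S=0 W=0
Car 1 crosses at step 1

1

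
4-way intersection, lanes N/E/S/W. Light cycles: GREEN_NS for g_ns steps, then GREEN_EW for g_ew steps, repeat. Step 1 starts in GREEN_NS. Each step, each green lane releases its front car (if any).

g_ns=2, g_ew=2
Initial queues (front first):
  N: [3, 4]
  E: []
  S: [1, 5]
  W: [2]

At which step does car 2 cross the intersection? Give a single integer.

Step 1 [NS]: N:car3-GO,E:wait,S:car1-GO,W:wait | queues: N=1 E=0 S=1 W=1
Step 2 [NS]: N:car4-GO,E:wait,S:car5-GO,W:wait | queues: N=0 E=0 S=0 W=1
Step 3 [EW]: N:wait,E:empty,S:wait,W:car2-GO | queues: N=0 E=0 S=0 W=0
Car 2 crosses at step 3

3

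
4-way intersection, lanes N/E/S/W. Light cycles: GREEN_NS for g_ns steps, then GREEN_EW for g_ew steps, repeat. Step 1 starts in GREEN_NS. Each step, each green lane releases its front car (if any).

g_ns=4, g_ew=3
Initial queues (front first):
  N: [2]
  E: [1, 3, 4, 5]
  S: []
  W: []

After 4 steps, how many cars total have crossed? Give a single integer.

Step 1 [NS]: N:car2-GO,E:wait,S:empty,W:wait | queues: N=0 E=4 S=0 W=0
Step 2 [NS]: N:empty,E:wait,S:empty,W:wait | queues: N=0 E=4 S=0 W=0
Step 3 [NS]: N:empty,E:wait,S:empty,W:wait | queues: N=0 E=4 S=0 W=0
Step 4 [NS]: N:empty,E:wait,S:empty,W:wait | queues: N=0 E=4 S=0 W=0
Cars crossed by step 4: 1

Answer: 1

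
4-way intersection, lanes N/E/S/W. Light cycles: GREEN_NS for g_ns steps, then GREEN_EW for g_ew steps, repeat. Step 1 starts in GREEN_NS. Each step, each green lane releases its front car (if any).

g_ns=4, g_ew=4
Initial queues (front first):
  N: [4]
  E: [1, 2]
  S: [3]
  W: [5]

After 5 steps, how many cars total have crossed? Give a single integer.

Step 1 [NS]: N:car4-GO,E:wait,S:car3-GO,W:wait | queues: N=0 E=2 S=0 W=1
Step 2 [NS]: N:empty,E:wait,S:empty,W:wait | queues: N=0 E=2 S=0 W=1
Step 3 [NS]: N:empty,E:wait,S:empty,W:wait | queues: N=0 E=2 S=0 W=1
Step 4 [NS]: N:empty,E:wait,S:empty,W:wait | queues: N=0 E=2 S=0 W=1
Step 5 [EW]: N:wait,E:car1-GO,S:wait,W:car5-GO | queues: N=0 E=1 S=0 W=0
Cars crossed by step 5: 4

Answer: 4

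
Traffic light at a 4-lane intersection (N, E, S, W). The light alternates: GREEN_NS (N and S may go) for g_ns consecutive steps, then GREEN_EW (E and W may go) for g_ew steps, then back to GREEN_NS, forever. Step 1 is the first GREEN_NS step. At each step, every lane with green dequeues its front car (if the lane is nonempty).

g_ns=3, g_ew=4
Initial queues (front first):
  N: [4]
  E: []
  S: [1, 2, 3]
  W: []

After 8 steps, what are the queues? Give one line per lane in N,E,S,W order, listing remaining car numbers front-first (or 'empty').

Step 1 [NS]: N:car4-GO,E:wait,S:car1-GO,W:wait | queues: N=0 E=0 S=2 W=0
Step 2 [NS]: N:empty,E:wait,S:car2-GO,W:wait | queues: N=0 E=0 S=1 W=0
Step 3 [NS]: N:empty,E:wait,S:car3-GO,W:wait | queues: N=0 E=0 S=0 W=0

N: empty
E: empty
S: empty
W: empty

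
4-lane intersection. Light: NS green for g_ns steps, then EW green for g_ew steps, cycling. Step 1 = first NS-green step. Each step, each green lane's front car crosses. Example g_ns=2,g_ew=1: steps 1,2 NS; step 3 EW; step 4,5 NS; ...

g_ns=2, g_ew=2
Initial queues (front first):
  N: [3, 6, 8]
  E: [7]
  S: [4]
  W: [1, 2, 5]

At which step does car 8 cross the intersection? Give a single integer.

Step 1 [NS]: N:car3-GO,E:wait,S:car4-GO,W:wait | queues: N=2 E=1 S=0 W=3
Step 2 [NS]: N:car6-GO,E:wait,S:empty,W:wait | queues: N=1 E=1 S=0 W=3
Step 3 [EW]: N:wait,E:car7-GO,S:wait,W:car1-GO | queues: N=1 E=0 S=0 W=2
Step 4 [EW]: N:wait,E:empty,S:wait,W:car2-GO | queues: N=1 E=0 S=0 W=1
Step 5 [NS]: N:car8-GO,E:wait,S:empty,W:wait | queues: N=0 E=0 S=0 W=1
Step 6 [NS]: N:empty,E:wait,S:empty,W:wait | queues: N=0 E=0 S=0 W=1
Step 7 [EW]: N:wait,E:empty,S:wait,W:car5-GO | queues: N=0 E=0 S=0 W=0
Car 8 crosses at step 5

5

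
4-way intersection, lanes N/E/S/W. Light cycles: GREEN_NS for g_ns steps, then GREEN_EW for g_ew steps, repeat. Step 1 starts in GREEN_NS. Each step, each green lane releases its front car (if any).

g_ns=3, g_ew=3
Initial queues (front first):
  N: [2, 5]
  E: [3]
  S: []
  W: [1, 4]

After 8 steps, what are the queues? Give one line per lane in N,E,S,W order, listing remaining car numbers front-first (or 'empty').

Step 1 [NS]: N:car2-GO,E:wait,S:empty,W:wait | queues: N=1 E=1 S=0 W=2
Step 2 [NS]: N:car5-GO,E:wait,S:empty,W:wait | queues: N=0 E=1 S=0 W=2
Step 3 [NS]: N:empty,E:wait,S:empty,W:wait | queues: N=0 E=1 S=0 W=2
Step 4 [EW]: N:wait,E:car3-GO,S:wait,W:car1-GO | queues: N=0 E=0 S=0 W=1
Step 5 [EW]: N:wait,E:empty,S:wait,W:car4-GO | queues: N=0 E=0 S=0 W=0

N: empty
E: empty
S: empty
W: empty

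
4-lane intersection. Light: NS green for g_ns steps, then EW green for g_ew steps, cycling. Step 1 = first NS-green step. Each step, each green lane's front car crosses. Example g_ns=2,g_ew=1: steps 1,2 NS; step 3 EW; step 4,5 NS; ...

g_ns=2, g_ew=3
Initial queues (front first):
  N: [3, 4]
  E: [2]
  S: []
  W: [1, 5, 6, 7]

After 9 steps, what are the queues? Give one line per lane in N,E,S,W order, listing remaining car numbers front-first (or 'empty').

Step 1 [NS]: N:car3-GO,E:wait,S:empty,W:wait | queues: N=1 E=1 S=0 W=4
Step 2 [NS]: N:car4-GO,E:wait,S:empty,W:wait | queues: N=0 E=1 S=0 W=4
Step 3 [EW]: N:wait,E:car2-GO,S:wait,W:car1-GO | queues: N=0 E=0 S=0 W=3
Step 4 [EW]: N:wait,E:empty,S:wait,W:car5-GO | queues: N=0 E=0 S=0 W=2
Step 5 [EW]: N:wait,E:empty,S:wait,W:car6-GO | queues: N=0 E=0 S=0 W=1
Step 6 [NS]: N:empty,E:wait,S:empty,W:wait | queues: N=0 E=0 S=0 W=1
Step 7 [NS]: N:empty,E:wait,S:empty,W:wait | queues: N=0 E=0 S=0 W=1
Step 8 [EW]: N:wait,E:empty,S:wait,W:car7-GO | queues: N=0 E=0 S=0 W=0

N: empty
E: empty
S: empty
W: empty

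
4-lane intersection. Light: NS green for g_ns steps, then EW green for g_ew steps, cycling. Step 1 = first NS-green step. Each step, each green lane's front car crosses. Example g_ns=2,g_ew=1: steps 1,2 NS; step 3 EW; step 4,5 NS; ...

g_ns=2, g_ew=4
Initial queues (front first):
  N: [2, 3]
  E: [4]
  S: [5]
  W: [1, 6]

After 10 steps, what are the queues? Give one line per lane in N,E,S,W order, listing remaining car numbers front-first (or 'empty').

Step 1 [NS]: N:car2-GO,E:wait,S:car5-GO,W:wait | queues: N=1 E=1 S=0 W=2
Step 2 [NS]: N:car3-GO,E:wait,S:empty,W:wait | queues: N=0 E=1 S=0 W=2
Step 3 [EW]: N:wait,E:car4-GO,S:wait,W:car1-GO | queues: N=0 E=0 S=0 W=1
Step 4 [EW]: N:wait,E:empty,S:wait,W:car6-GO | queues: N=0 E=0 S=0 W=0

N: empty
E: empty
S: empty
W: empty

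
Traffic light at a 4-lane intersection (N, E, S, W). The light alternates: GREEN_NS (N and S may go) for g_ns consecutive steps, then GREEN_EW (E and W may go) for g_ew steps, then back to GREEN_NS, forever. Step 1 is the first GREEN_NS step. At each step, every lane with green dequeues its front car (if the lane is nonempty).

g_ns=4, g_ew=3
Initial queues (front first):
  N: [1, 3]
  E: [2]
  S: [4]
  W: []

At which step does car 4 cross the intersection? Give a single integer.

Step 1 [NS]: N:car1-GO,E:wait,S:car4-GO,W:wait | queues: N=1 E=1 S=0 W=0
Step 2 [NS]: N:car3-GO,E:wait,S:empty,W:wait | queues: N=0 E=1 S=0 W=0
Step 3 [NS]: N:empty,E:wait,S:empty,W:wait | queues: N=0 E=1 S=0 W=0
Step 4 [NS]: N:empty,E:wait,S:empty,W:wait | queues: N=0 E=1 S=0 W=0
Step 5 [EW]: N:wait,E:car2-GO,S:wait,W:empty | queues: N=0 E=0 S=0 W=0
Car 4 crosses at step 1

1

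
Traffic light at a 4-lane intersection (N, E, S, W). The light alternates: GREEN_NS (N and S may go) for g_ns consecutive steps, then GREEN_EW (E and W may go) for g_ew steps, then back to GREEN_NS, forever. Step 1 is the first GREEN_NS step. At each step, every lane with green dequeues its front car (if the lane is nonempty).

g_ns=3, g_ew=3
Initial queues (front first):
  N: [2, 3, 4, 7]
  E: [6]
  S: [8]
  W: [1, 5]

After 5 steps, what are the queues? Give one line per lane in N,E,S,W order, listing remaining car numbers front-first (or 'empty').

Step 1 [NS]: N:car2-GO,E:wait,S:car8-GO,W:wait | queues: N=3 E=1 S=0 W=2
Step 2 [NS]: N:car3-GO,E:wait,S:empty,W:wait | queues: N=2 E=1 S=0 W=2
Step 3 [NS]: N:car4-GO,E:wait,S:empty,W:wait | queues: N=1 E=1 S=0 W=2
Step 4 [EW]: N:wait,E:car6-GO,S:wait,W:car1-GO | queues: N=1 E=0 S=0 W=1
Step 5 [EW]: N:wait,E:empty,S:wait,W:car5-GO | queues: N=1 E=0 S=0 W=0

N: 7
E: empty
S: empty
W: empty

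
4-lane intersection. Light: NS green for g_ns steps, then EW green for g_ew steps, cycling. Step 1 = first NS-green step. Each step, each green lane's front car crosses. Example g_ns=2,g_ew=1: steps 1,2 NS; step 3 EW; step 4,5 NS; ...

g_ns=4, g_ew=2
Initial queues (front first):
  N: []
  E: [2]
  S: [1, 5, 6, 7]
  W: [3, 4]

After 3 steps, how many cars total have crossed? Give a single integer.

Answer: 3

Derivation:
Step 1 [NS]: N:empty,E:wait,S:car1-GO,W:wait | queues: N=0 E=1 S=3 W=2
Step 2 [NS]: N:empty,E:wait,S:car5-GO,W:wait | queues: N=0 E=1 S=2 W=2
Step 3 [NS]: N:empty,E:wait,S:car6-GO,W:wait | queues: N=0 E=1 S=1 W=2
Cars crossed by step 3: 3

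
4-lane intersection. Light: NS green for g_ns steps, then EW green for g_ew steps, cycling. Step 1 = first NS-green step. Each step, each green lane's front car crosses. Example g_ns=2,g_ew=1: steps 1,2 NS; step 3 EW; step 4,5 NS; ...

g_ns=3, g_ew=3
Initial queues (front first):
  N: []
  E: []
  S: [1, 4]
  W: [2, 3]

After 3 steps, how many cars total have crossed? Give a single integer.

Answer: 2

Derivation:
Step 1 [NS]: N:empty,E:wait,S:car1-GO,W:wait | queues: N=0 E=0 S=1 W=2
Step 2 [NS]: N:empty,E:wait,S:car4-GO,W:wait | queues: N=0 E=0 S=0 W=2
Step 3 [NS]: N:empty,E:wait,S:empty,W:wait | queues: N=0 E=0 S=0 W=2
Cars crossed by step 3: 2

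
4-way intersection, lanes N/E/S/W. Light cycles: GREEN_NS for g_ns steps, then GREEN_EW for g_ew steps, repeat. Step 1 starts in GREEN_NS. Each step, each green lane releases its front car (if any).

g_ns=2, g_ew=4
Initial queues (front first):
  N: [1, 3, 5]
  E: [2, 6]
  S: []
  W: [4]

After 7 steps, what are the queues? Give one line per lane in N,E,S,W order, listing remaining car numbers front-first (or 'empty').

Step 1 [NS]: N:car1-GO,E:wait,S:empty,W:wait | queues: N=2 E=2 S=0 W=1
Step 2 [NS]: N:car3-GO,E:wait,S:empty,W:wait | queues: N=1 E=2 S=0 W=1
Step 3 [EW]: N:wait,E:car2-GO,S:wait,W:car4-GO | queues: N=1 E=1 S=0 W=0
Step 4 [EW]: N:wait,E:car6-GO,S:wait,W:empty | queues: N=1 E=0 S=0 W=0
Step 5 [EW]: N:wait,E:empty,S:wait,W:empty | queues: N=1 E=0 S=0 W=0
Step 6 [EW]: N:wait,E:empty,S:wait,W:empty | queues: N=1 E=0 S=0 W=0
Step 7 [NS]: N:car5-GO,E:wait,S:empty,W:wait | queues: N=0 E=0 S=0 W=0

N: empty
E: empty
S: empty
W: empty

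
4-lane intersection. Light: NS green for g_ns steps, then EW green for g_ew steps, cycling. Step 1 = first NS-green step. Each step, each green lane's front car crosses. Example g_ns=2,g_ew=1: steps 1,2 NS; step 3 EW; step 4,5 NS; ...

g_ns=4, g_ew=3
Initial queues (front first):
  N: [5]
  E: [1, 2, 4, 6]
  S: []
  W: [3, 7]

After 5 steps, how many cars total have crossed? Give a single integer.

Answer: 3

Derivation:
Step 1 [NS]: N:car5-GO,E:wait,S:empty,W:wait | queues: N=0 E=4 S=0 W=2
Step 2 [NS]: N:empty,E:wait,S:empty,W:wait | queues: N=0 E=4 S=0 W=2
Step 3 [NS]: N:empty,E:wait,S:empty,W:wait | queues: N=0 E=4 S=0 W=2
Step 4 [NS]: N:empty,E:wait,S:empty,W:wait | queues: N=0 E=4 S=0 W=2
Step 5 [EW]: N:wait,E:car1-GO,S:wait,W:car3-GO | queues: N=0 E=3 S=0 W=1
Cars crossed by step 5: 3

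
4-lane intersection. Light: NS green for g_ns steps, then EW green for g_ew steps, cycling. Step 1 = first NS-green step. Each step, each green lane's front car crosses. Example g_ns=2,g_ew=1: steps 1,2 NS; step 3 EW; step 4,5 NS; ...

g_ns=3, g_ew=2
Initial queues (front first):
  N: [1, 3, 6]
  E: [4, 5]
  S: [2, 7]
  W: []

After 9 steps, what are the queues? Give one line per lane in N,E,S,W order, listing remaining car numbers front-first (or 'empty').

Step 1 [NS]: N:car1-GO,E:wait,S:car2-GO,W:wait | queues: N=2 E=2 S=1 W=0
Step 2 [NS]: N:car3-GO,E:wait,S:car7-GO,W:wait | queues: N=1 E=2 S=0 W=0
Step 3 [NS]: N:car6-GO,E:wait,S:empty,W:wait | queues: N=0 E=2 S=0 W=0
Step 4 [EW]: N:wait,E:car4-GO,S:wait,W:empty | queues: N=0 E=1 S=0 W=0
Step 5 [EW]: N:wait,E:car5-GO,S:wait,W:empty | queues: N=0 E=0 S=0 W=0

N: empty
E: empty
S: empty
W: empty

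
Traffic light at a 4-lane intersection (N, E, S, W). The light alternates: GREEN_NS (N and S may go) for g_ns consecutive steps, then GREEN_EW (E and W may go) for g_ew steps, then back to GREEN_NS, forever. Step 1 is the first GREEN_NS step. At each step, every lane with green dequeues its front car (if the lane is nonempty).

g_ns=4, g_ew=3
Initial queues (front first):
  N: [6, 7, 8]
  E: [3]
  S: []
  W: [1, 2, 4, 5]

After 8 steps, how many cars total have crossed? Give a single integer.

Step 1 [NS]: N:car6-GO,E:wait,S:empty,W:wait | queues: N=2 E=1 S=0 W=4
Step 2 [NS]: N:car7-GO,E:wait,S:empty,W:wait | queues: N=1 E=1 S=0 W=4
Step 3 [NS]: N:car8-GO,E:wait,S:empty,W:wait | queues: N=0 E=1 S=0 W=4
Step 4 [NS]: N:empty,E:wait,S:empty,W:wait | queues: N=0 E=1 S=0 W=4
Step 5 [EW]: N:wait,E:car3-GO,S:wait,W:car1-GO | queues: N=0 E=0 S=0 W=3
Step 6 [EW]: N:wait,E:empty,S:wait,W:car2-GO | queues: N=0 E=0 S=0 W=2
Step 7 [EW]: N:wait,E:empty,S:wait,W:car4-GO | queues: N=0 E=0 S=0 W=1
Step 8 [NS]: N:empty,E:wait,S:empty,W:wait | queues: N=0 E=0 S=0 W=1
Cars crossed by step 8: 7

Answer: 7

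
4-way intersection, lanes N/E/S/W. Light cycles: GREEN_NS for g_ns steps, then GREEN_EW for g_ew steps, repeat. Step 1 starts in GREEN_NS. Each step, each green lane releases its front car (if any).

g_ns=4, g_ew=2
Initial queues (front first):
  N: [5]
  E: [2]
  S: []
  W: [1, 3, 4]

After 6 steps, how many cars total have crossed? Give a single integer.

Answer: 4

Derivation:
Step 1 [NS]: N:car5-GO,E:wait,S:empty,W:wait | queues: N=0 E=1 S=0 W=3
Step 2 [NS]: N:empty,E:wait,S:empty,W:wait | queues: N=0 E=1 S=0 W=3
Step 3 [NS]: N:empty,E:wait,S:empty,W:wait | queues: N=0 E=1 S=0 W=3
Step 4 [NS]: N:empty,E:wait,S:empty,W:wait | queues: N=0 E=1 S=0 W=3
Step 5 [EW]: N:wait,E:car2-GO,S:wait,W:car1-GO | queues: N=0 E=0 S=0 W=2
Step 6 [EW]: N:wait,E:empty,S:wait,W:car3-GO | queues: N=0 E=0 S=0 W=1
Cars crossed by step 6: 4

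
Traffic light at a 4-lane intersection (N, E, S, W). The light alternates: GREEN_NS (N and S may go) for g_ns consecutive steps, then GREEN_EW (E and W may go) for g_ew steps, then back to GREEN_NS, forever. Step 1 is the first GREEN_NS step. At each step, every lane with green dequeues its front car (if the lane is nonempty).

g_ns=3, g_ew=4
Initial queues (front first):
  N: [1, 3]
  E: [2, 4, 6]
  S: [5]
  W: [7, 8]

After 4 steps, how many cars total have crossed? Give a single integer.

Answer: 5

Derivation:
Step 1 [NS]: N:car1-GO,E:wait,S:car5-GO,W:wait | queues: N=1 E=3 S=0 W=2
Step 2 [NS]: N:car3-GO,E:wait,S:empty,W:wait | queues: N=0 E=3 S=0 W=2
Step 3 [NS]: N:empty,E:wait,S:empty,W:wait | queues: N=0 E=3 S=0 W=2
Step 4 [EW]: N:wait,E:car2-GO,S:wait,W:car7-GO | queues: N=0 E=2 S=0 W=1
Cars crossed by step 4: 5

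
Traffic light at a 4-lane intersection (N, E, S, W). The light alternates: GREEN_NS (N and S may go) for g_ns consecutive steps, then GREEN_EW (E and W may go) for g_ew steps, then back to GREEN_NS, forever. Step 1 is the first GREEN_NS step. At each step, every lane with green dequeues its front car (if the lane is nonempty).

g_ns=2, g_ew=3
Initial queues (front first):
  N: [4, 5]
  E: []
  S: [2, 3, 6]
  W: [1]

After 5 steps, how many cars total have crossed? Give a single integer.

Answer: 5

Derivation:
Step 1 [NS]: N:car4-GO,E:wait,S:car2-GO,W:wait | queues: N=1 E=0 S=2 W=1
Step 2 [NS]: N:car5-GO,E:wait,S:car3-GO,W:wait | queues: N=0 E=0 S=1 W=1
Step 3 [EW]: N:wait,E:empty,S:wait,W:car1-GO | queues: N=0 E=0 S=1 W=0
Step 4 [EW]: N:wait,E:empty,S:wait,W:empty | queues: N=0 E=0 S=1 W=0
Step 5 [EW]: N:wait,E:empty,S:wait,W:empty | queues: N=0 E=0 S=1 W=0
Cars crossed by step 5: 5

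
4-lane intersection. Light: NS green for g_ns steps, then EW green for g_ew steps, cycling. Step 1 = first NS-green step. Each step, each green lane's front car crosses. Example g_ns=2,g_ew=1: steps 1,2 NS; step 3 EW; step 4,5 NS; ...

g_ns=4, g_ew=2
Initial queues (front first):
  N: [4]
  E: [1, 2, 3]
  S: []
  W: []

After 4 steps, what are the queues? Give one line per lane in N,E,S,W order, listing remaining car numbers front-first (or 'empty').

Step 1 [NS]: N:car4-GO,E:wait,S:empty,W:wait | queues: N=0 E=3 S=0 W=0
Step 2 [NS]: N:empty,E:wait,S:empty,W:wait | queues: N=0 E=3 S=0 W=0
Step 3 [NS]: N:empty,E:wait,S:empty,W:wait | queues: N=0 E=3 S=0 W=0
Step 4 [NS]: N:empty,E:wait,S:empty,W:wait | queues: N=0 E=3 S=0 W=0

N: empty
E: 1 2 3
S: empty
W: empty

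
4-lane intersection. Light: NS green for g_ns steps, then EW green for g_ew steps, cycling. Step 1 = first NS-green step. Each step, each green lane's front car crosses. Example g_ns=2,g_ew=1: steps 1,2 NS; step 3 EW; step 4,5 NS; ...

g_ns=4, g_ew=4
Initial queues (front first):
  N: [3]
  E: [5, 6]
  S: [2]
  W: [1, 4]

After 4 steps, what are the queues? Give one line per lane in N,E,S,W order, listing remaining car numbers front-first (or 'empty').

Step 1 [NS]: N:car3-GO,E:wait,S:car2-GO,W:wait | queues: N=0 E=2 S=0 W=2
Step 2 [NS]: N:empty,E:wait,S:empty,W:wait | queues: N=0 E=2 S=0 W=2
Step 3 [NS]: N:empty,E:wait,S:empty,W:wait | queues: N=0 E=2 S=0 W=2
Step 4 [NS]: N:empty,E:wait,S:empty,W:wait | queues: N=0 E=2 S=0 W=2

N: empty
E: 5 6
S: empty
W: 1 4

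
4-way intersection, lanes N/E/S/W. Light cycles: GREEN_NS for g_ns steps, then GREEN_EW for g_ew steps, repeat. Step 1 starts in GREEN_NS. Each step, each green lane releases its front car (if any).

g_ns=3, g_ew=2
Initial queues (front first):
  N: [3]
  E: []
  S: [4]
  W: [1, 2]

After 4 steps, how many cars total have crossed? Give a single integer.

Step 1 [NS]: N:car3-GO,E:wait,S:car4-GO,W:wait | queues: N=0 E=0 S=0 W=2
Step 2 [NS]: N:empty,E:wait,S:empty,W:wait | queues: N=0 E=0 S=0 W=2
Step 3 [NS]: N:empty,E:wait,S:empty,W:wait | queues: N=0 E=0 S=0 W=2
Step 4 [EW]: N:wait,E:empty,S:wait,W:car1-GO | queues: N=0 E=0 S=0 W=1
Cars crossed by step 4: 3

Answer: 3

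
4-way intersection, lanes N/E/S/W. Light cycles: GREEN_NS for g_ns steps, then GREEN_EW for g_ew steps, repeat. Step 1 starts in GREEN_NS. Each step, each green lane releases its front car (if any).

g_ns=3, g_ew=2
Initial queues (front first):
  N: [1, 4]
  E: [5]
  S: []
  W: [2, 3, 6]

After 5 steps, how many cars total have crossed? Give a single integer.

Answer: 5

Derivation:
Step 1 [NS]: N:car1-GO,E:wait,S:empty,W:wait | queues: N=1 E=1 S=0 W=3
Step 2 [NS]: N:car4-GO,E:wait,S:empty,W:wait | queues: N=0 E=1 S=0 W=3
Step 3 [NS]: N:empty,E:wait,S:empty,W:wait | queues: N=0 E=1 S=0 W=3
Step 4 [EW]: N:wait,E:car5-GO,S:wait,W:car2-GO | queues: N=0 E=0 S=0 W=2
Step 5 [EW]: N:wait,E:empty,S:wait,W:car3-GO | queues: N=0 E=0 S=0 W=1
Cars crossed by step 5: 5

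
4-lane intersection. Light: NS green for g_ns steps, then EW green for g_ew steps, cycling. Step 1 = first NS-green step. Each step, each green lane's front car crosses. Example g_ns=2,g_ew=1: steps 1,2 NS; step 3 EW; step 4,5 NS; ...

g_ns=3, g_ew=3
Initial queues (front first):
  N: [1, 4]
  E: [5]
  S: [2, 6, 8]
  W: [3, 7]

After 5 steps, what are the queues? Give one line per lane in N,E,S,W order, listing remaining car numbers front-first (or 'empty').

Step 1 [NS]: N:car1-GO,E:wait,S:car2-GO,W:wait | queues: N=1 E=1 S=2 W=2
Step 2 [NS]: N:car4-GO,E:wait,S:car6-GO,W:wait | queues: N=0 E=1 S=1 W=2
Step 3 [NS]: N:empty,E:wait,S:car8-GO,W:wait | queues: N=0 E=1 S=0 W=2
Step 4 [EW]: N:wait,E:car5-GO,S:wait,W:car3-GO | queues: N=0 E=0 S=0 W=1
Step 5 [EW]: N:wait,E:empty,S:wait,W:car7-GO | queues: N=0 E=0 S=0 W=0

N: empty
E: empty
S: empty
W: empty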